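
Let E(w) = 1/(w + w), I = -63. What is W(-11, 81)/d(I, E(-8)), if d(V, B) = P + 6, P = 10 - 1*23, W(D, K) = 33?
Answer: -33/7 ≈ -4.7143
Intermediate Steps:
P = -13 (P = 10 - 23 = -13)
E(w) = 1/(2*w)
d(V, B) = -7 (d(V, B) = -13 + 6 = -7)
W(-11, 81)/d(I, E(-8)) = 33/(-7) = 33*(-⅐) = -33/7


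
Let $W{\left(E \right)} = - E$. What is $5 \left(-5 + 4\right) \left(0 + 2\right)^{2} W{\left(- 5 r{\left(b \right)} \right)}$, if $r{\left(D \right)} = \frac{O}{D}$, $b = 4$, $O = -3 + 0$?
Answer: $75$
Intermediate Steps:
$O = -3$
$r{\left(D \right)} = - \frac{3}{D}$
$5 \left(-5 + 4\right) \left(0 + 2\right)^{2} W{\left(- 5 r{\left(b \right)} \right)} = 5 \left(-5 + 4\right) \left(0 + 2\right)^{2} \left(- \left(-5\right) \left(- \frac{3}{4}\right)\right) = 5 \left(-1\right) 2^{2} \left(- \left(-5\right) \left(\left(-3\right) \frac{1}{4}\right)\right) = \left(-5\right) 4 \left(- \frac{\left(-5\right) \left(-3\right)}{4}\right) = - 20 \left(\left(-1\right) \frac{15}{4}\right) = \left(-20\right) \left(- \frac{15}{4}\right) = 75$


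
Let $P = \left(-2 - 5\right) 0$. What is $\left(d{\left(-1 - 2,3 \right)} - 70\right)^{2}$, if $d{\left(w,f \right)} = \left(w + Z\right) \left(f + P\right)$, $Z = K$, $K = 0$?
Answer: $6241$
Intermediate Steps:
$P = 0$ ($P = \left(-7\right) 0 = 0$)
$Z = 0$
$d{\left(w,f \right)} = f w$ ($d{\left(w,f \right)} = \left(w + 0\right) \left(f + 0\right) = w f = f w$)
$\left(d{\left(-1 - 2,3 \right)} - 70\right)^{2} = \left(3 \left(-1 - 2\right) - 70\right)^{2} = \left(3 \left(-3\right) - 70\right)^{2} = \left(-9 - 70\right)^{2} = \left(-79\right)^{2} = 6241$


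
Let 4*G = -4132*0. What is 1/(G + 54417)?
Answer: 1/54417 ≈ 1.8377e-5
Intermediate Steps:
G = 0 (G = (-4132*0)/4 = (¼)*0 = 0)
1/(G + 54417) = 1/(0 + 54417) = 1/54417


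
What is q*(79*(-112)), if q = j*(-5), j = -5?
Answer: -221200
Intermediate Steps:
q = 25 (q = -5*(-5) = 25)
q*(79*(-112)) = 25*(79*(-112)) = 25*(-8848) = -221200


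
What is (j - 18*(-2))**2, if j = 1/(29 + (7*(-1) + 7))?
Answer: 1092025/841 ≈ 1298.5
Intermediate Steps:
j = 1/29 (j = 1/(29 + (-7 + 7)) = 1/(29 + 0) = 1/29 ≈ 0.034483)
(j - 18*(-2))**2 = (1/29 - 18*(-2))**2 = (1/29 + 36)**2 = (1045/29)**2 = 1092025/841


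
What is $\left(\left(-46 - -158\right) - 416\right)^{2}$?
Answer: $92416$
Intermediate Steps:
$\left(\left(-46 - -158\right) - 416\right)^{2} = \left(\left(-46 + 158\right) - 416\right)^{2} = \left(112 - 416\right)^{2} = \left(-304\right)^{2} = 92416$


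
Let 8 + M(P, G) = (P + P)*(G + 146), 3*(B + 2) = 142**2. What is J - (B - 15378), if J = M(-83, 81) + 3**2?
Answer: -87067/3 ≈ -29022.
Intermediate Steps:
B = 20158/3 (B = -2 + (1/3)*142**2 = -2 + (1/3)*20164 = -2 + 20164/3 = 20158/3 ≈ 6719.3)
M(P, G) = -8 + 2*P*(146 + G) (M(P, G) = -8 + (P + P)*(G + 146) = -8 + (2*P)*(146 + G) = -8 + 2*P*(146 + G))
J = -37681 (J = (-8 + 292*(-83) + 2*81*(-83)) + 3**2 = (-8 - 24236 - 13446) + 9 = -37690 + 9 = -37681)
J - (B - 15378) = -37681 - (20158/3 - 15378) = -37681 - 1*(-25976/3) = -37681 + 25976/3 = -87067/3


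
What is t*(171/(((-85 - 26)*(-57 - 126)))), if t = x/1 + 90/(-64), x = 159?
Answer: 95817/72224 ≈ 1.3267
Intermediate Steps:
t = 5043/32 (t = 159/1 + 90/(-64) = 159*1 + 90*(-1/64) = 159 - 45/32 = 5043/32 ≈ 157.59)
t*(171/(((-85 - 26)*(-57 - 126)))) = 5043*(171/(((-85 - 26)*(-57 - 126))))/32 = 5043*(171/((-111*(-183))))/32 = 5043*(171/20313)/32 = 5043*(171*(1/20313))/32 = (5043/32)*(19/2257) = 95817/72224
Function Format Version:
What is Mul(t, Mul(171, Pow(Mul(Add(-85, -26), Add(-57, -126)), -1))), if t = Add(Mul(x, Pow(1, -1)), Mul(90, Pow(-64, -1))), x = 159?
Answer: Rational(95817, 72224) ≈ 1.3267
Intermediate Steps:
t = Rational(5043, 32) (t = Add(Mul(159, Pow(1, -1)), Mul(90, Pow(-64, -1))) = Add(Mul(159, 1), Mul(90, Rational(-1, 64))) = Add(159, Rational(-45, 32)) = Rational(5043, 32) ≈ 157.59)
Mul(t, Mul(171, Pow(Mul(Add(-85, -26), Add(-57, -126)), -1))) = Mul(Rational(5043, 32), Mul(171, Pow(Mul(Add(-85, -26), Add(-57, -126)), -1))) = Mul(Rational(5043, 32), Mul(171, Pow(Mul(-111, -183), -1))) = Mul(Rational(5043, 32), Mul(171, Pow(20313, -1))) = Mul(Rational(5043, 32), Mul(171, Rational(1, 20313))) = Mul(Rational(5043, 32), Rational(19, 2257)) = Rational(95817, 72224)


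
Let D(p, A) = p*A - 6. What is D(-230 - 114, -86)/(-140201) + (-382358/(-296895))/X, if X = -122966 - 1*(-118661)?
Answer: -37858224108508/179195521227975 ≈ -0.21127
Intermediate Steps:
D(p, A) = -6 + A*p (D(p, A) = A*p - 6 = -6 + A*p)
X = -4305 (X = -122966 + 118661 = -4305)
D(-230 - 114, -86)/(-140201) + (-382358/(-296895))/X = (-6 - 86*(-230 - 114))/(-140201) - 382358/(-296895)/(-4305) = (-6 - 86*(-344))*(-1/140201) - 382358*(-1/296895)*(-1/4305) = (-6 + 29584)*(-1/140201) + (382358/296895)*(-1/4305) = 29578*(-1/140201) - 382358/1278132975 = -29578/140201 - 382358/1278132975 = -37858224108508/179195521227975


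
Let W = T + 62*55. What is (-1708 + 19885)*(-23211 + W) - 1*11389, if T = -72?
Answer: -361242910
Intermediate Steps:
W = 3338 (W = -72 + 62*55 = -72 + 3410 = 3338)
(-1708 + 19885)*(-23211 + W) - 1*11389 = (-1708 + 19885)*(-23211 + 3338) - 1*11389 = 18177*(-19873) - 11389 = -361231521 - 11389 = -361242910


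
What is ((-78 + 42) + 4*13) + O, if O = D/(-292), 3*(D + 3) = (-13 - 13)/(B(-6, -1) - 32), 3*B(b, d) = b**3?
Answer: 56099/3504 ≈ 16.010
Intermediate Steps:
B(b, d) = b**3/3
D = -35/12 (D = -3 + ((-13 - 13)/((1/3)*(-6)**3 - 32))/3 = -3 + (-26/((1/3)*(-216) - 32))/3 = -3 + (-26/(-72 - 32))/3 = -3 + (-26/(-104))/3 = -3 + (-26*(-1/104))/3 = -3 + (1/3)*(1/4) = -3 + 1/12 = -35/12 ≈ -2.9167)
O = 35/3504 (O = -35/12/(-292) = -35/12*(-1/292) = 35/3504 ≈ 0.0099886)
((-78 + 42) + 4*13) + O = ((-78 + 42) + 4*13) + 35/3504 = (-36 + 52) + 35/3504 = 16 + 35/3504 = 56099/3504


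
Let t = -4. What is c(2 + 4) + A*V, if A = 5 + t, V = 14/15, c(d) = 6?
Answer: 104/15 ≈ 6.9333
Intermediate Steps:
V = 14/15 (V = 14*(1/15) = 14/15 ≈ 0.93333)
A = 1 (A = 5 - 4 = 1)
c(2 + 4) + A*V = 6 + 1*(14/15) = 6 + 14/15 = 104/15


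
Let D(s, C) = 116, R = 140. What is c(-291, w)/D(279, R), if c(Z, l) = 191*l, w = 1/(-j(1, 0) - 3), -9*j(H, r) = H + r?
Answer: -1719/3016 ≈ -0.56996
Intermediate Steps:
j(H, r) = -H/9 - r/9 (j(H, r) = -(H + r)/9 = -H/9 - r/9)
w = -9/26 (w = 1/(-(-1/9*1 - 1/9*0) - 3) = 1/(-(-1/9 + 0) - 3) = 1/(-1*(-1/9) - 3) = 1/(1/9 - 3) = 1/(-26/9) = -9/26 ≈ -0.34615)
c(-291, w)/D(279, R) = (191*(-9/26))/116 = -1719/26*1/116 = -1719/3016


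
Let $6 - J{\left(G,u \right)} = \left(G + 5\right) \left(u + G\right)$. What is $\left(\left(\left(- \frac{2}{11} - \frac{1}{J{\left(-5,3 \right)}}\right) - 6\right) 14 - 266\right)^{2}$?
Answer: $\frac{137147521}{1089} \approx 1.2594 \cdot 10^{5}$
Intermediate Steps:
$J{\left(G,u \right)} = 6 - \left(5 + G\right) \left(G + u\right)$ ($J{\left(G,u \right)} = 6 - \left(G + 5\right) \left(u + G\right) = 6 - \left(5 + G\right) \left(G + u\right)$)
$\left(\left(\left(- \frac{2}{11} - \frac{1}{J{\left(-5,3 \right)}}\right) - 6\right) 14 - 266\right)^{2} = \left(\left(\left(- \frac{2}{11} - \frac{1}{6 - \left(-5\right)^{2} - -25 - 15 - \left(-5\right) 3}\right) - 6\right) 14 - 266\right)^{2} = \left(\left(\left(\left(-2\right) \frac{1}{11} - \frac{1}{6 - 25 + 25 - 15 + 15}\right) - 6\right) 14 - 266\right)^{2} = \left(\left(\left(- \frac{2}{11} - \frac{1}{6 - 25 + 25 - 15 + 15}\right) - 6\right) 14 - 266\right)^{2} = \left(\left(\left(- \frac{2}{11} - \frac{1}{6}\right) - 6\right) 14 - 266\right)^{2} = \left(\left(- \frac{23}{66} - 6\right) 14 - 266\right)^{2} = \left(\left(- \frac{419}{66}\right) 14 - 266\right)^{2} = \left(- \frac{2933}{33} - 266\right)^{2} = \left(- \frac{11711}{33}\right)^{2} = \frac{137147521}{1089}$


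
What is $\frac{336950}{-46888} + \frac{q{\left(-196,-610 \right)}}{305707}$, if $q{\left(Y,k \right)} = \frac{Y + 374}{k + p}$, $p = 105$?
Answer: $- \frac{26009517519657}{3619332428540} \approx -7.1863$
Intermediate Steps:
$q{\left(Y,k \right)} = \frac{374 + Y}{105 + k}$ ($q{\left(Y,k \right)} = \frac{Y + 374}{k + 105} = \frac{374 + Y}{105 + k}$)
$\frac{336950}{-46888} + \frac{q{\left(-196,-610 \right)}}{305707} = \frac{336950}{-46888} + \frac{\frac{1}{105 - 610} \left(374 - 196\right)}{305707} = 336950 \left(- \frac{1}{46888}\right) + \frac{1}{-505} \cdot 178 \cdot \frac{1}{305707} = - \frac{168475}{23444} + \left(- \frac{1}{505}\right) 178 \cdot \frac{1}{305707} = - \frac{168475}{23444} - \frac{178}{154382035} = - \frac{26009517519657}{3619332428540}$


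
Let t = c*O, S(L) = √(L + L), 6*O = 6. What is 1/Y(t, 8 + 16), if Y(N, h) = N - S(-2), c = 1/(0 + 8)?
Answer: 8/257 + 128*I/257 ≈ 0.031128 + 0.49805*I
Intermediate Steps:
O = 1 (O = (⅙)*6 = 1)
S(L) = √2*√L (S(L) = √(2*L) = √2*√L)
c = ⅛ (c = 1/8 = ⅛ ≈ 0.12500)
t = ⅛ (t = (⅛)*1 = ⅛ ≈ 0.12500)
Y(N, h) = N - 2*I (Y(N, h) = N - √2*√(-2) = N - √2*I*√2 = N - 2*I)
1/Y(t, 8 + 16) = 1/(⅛ - 2*I) = 64*(⅛ + 2*I)/257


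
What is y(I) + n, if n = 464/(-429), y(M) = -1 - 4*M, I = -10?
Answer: 16267/429 ≈ 37.918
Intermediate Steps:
n = -464/429 (n = 464*(-1/429) = -464/429 ≈ -1.0816)
y(I) + n = (-1 - 4*(-10)) - 464/429 = (-1 + 40) - 464/429 = 39 - 464/429 = 16267/429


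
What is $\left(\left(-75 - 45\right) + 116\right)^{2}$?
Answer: $16$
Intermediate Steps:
$\left(\left(-75 - 45\right) + 116\right)^{2} = \left(-120 + 116\right)^{2} = \left(-4\right)^{2} = 16$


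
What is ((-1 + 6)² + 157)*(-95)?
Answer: -17290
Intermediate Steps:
((-1 + 6)² + 157)*(-95) = (5² + 157)*(-95) = (25 + 157)*(-95) = 182*(-95) = -17290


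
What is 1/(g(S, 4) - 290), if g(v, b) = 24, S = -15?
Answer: -1/266 ≈ -0.0037594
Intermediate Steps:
1/(g(S, 4) - 290) = 1/(24 - 290) = 1/(-266) = -1/266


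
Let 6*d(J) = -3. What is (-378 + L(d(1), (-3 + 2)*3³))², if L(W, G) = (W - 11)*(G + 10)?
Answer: 133225/4 ≈ 33306.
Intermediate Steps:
d(J) = -½ (d(J) = (⅙)*(-3) = -½)
L(W, G) = (-11 + W)*(10 + G)
(-378 + L(d(1), (-3 + 2)*3³))² = (-378 + (-110 - 11*(-3 + 2)*3³ + 10*(-½) + ((-3 + 2)*3³)*(-½)))² = (-378 + (-110 - (-11)*27 - 5 - 1*27*(-½)))² = (-378 + (-110 - 11*(-27) - 5 - 27*(-½)))² = (-378 + (-110 + 297 - 5 + 27/2))² = (-378 + 391/2)² = (-365/2)² = 133225/4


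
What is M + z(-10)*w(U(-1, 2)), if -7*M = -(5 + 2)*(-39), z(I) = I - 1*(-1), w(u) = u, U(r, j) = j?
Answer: -57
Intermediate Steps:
z(I) = 1 + I (z(I) = I + 1 = 1 + I)
M = -39 (M = -(-(5 + 2))*(-39)/7 = -(-1*7)*(-39)/7 = -(-1)*(-39) = -⅐*273 = -39)
M + z(-10)*w(U(-1, 2)) = -39 + (1 - 10)*2 = -39 - 9*2 = -39 - 18 = -57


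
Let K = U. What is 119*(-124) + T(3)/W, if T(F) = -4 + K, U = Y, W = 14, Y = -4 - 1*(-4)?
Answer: -103294/7 ≈ -14756.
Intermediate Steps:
Y = 0 (Y = -4 + 4 = 0)
U = 0
K = 0
T(F) = -4 (T(F) = -4 + 0 = -4)
119*(-124) + T(3)/W = 119*(-124) - 4/14 = -14756 - 4*1/14 = -14756 - 2/7 = -103294/7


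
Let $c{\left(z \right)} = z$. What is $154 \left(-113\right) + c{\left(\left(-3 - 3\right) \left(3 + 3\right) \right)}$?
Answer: $-17438$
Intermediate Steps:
$154 \left(-113\right) + c{\left(\left(-3 - 3\right) \left(3 + 3\right) \right)} = 154 \left(-113\right) + \left(-3 - 3\right) \left(3 + 3\right) = -17402 - 36 = -17438$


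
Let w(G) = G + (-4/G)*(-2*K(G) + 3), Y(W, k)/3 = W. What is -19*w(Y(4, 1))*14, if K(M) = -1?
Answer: -8246/3 ≈ -2748.7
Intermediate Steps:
Y(W, k) = 3*W
w(G) = G - 20/G (w(G) = G + (-4/G)*(-2*(-1) + 3) = G + (-4/G)*(2 + 3) = G - 4/G*5 = G - 20/G)
-19*w(Y(4, 1))*14 = -19*(3*4 - 20/(3*4))*14 = -19*(12 - 20/12)*14 = -19*(12 - 20*1/12)*14 = -19*(12 - 5/3)*14 = -19*31/3*14 = -589/3*14 = -8246/3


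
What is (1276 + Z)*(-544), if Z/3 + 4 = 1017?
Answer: -2347360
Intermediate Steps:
Z = 3039 (Z = -12 + 3*1017 = -12 + 3051 = 3039)
(1276 + Z)*(-544) = (1276 + 3039)*(-544) = 4315*(-544) = -2347360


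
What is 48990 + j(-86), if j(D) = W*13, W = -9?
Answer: 48873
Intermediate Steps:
j(D) = -117 (j(D) = -9*13 = -117)
48990 + j(-86) = 48990 - 117 = 48873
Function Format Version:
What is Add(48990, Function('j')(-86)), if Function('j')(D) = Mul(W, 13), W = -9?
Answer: 48873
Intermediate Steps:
Function('j')(D) = -117 (Function('j')(D) = Mul(-9, 13) = -117)
Add(48990, Function('j')(-86)) = Add(48990, -117) = 48873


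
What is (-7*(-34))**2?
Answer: 56644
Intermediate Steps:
(-7*(-34))**2 = 238**2 = 56644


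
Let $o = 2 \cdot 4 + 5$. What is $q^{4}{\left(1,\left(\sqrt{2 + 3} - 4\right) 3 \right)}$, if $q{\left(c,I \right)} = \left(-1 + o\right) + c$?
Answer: $28561$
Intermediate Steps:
$o = 13$ ($o = 8 + 5 = 13$)
$q{\left(c,I \right)} = 12 + c$ ($q{\left(c,I \right)} = \left(-1 + 13\right) + c = 12 + c$)
$q^{4}{\left(1,\left(\sqrt{2 + 3} - 4\right) 3 \right)} = \left(12 + 1\right)^{4} = 13^{4} = 28561$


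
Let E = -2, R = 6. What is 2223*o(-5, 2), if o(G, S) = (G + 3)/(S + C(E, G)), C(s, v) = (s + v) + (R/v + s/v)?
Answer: 22230/29 ≈ 766.55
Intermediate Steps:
C(s, v) = s + v + 6/v + s/v (C(s, v) = (s + v) + (6/v + s/v) = s + v + 6/v + s/v)
o(G, S) = (3 + G)/(S + (4 + G*(-2 + G))/G) (o(G, S) = (G + 3)/(S + (6 - 2 + G*(-2 + G))/G) = (3 + G)/(S + (4 + G*(-2 + G))/G))
2223*o(-5, 2) = 2223*(-5*(3 - 5)/(4 - 5*2 - 5*(-2 - 5))) = 2223*(-5*(-2)/(4 - 10 - 5*(-7))) = 2223*(-5*(-2)/(4 - 10 + 35)) = 2223*(-5*(-2)/29) = 2223*(-5*1/29*(-2)) = 2223*(10/29) = 22230/29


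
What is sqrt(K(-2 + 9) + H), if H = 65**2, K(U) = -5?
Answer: 2*sqrt(1055) ≈ 64.962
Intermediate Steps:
H = 4225
sqrt(K(-2 + 9) + H) = sqrt(-5 + 4225) = sqrt(4220) = 2*sqrt(1055)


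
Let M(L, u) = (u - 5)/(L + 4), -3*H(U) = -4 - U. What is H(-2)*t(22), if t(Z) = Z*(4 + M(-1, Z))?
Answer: 1276/9 ≈ 141.78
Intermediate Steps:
H(U) = 4/3 + U/3 (H(U) = -(-4 - U)/3 = 4/3 + U/3)
M(L, u) = (-5 + u)/(4 + L)
t(Z) = Z*(7/3 + Z/3) (t(Z) = Z*(4 + (-5 + Z)/(4 - 1)) = Z*(4 + (-5 + Z)/3) = Z*(4 + (-5/3 + Z/3)) = Z*(7/3 + Z/3))
H(-2)*t(22) = (4/3 + (⅓)*(-2))*((⅓)*22*(7 + 22)) = (4/3 - ⅔)*((⅓)*22*29) = (⅔)*(638/3) = 1276/9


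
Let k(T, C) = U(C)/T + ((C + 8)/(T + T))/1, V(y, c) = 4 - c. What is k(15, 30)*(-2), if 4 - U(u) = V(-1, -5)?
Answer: -28/15 ≈ -1.8667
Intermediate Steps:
U(u) = -5 (U(u) = 4 - (4 - 1*(-5)) = 4 - (4 + 5) = 4 - 1*9 = 4 - 9 = -5)
k(T, C) = -5/T + (8 + C)/(2*T) (k(T, C) = -5/T + ((C + 8)/(T + T))/1 = -5/T + ((8 + C)/((2*T)))*1 = -5/T + ((8 + C)*(1/(2*T)))*1 = -5/T + ((8 + C)/(2*T))*1 = -5/T + (8 + C)/(2*T))
k(15, 30)*(-2) = ((½)*(-2 + 30)/15)*(-2) = ((½)*(1/15)*28)*(-2) = (14/15)*(-2) = -28/15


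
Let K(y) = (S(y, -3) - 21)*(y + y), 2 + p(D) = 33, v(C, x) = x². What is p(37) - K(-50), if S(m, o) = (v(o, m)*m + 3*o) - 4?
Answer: -12503369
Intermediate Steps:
p(D) = 31 (p(D) = -2 + 33 = 31)
S(m, o) = -4 + m³ + 3*o (S(m, o) = (m²*m + 3*o) - 4 = (m³ + 3*o) - 4 = -4 + m³ + 3*o)
K(y) = 2*y*(-34 + y³) (K(y) = ((-4 + y³ + 3*(-3)) - 21)*(y + y) = ((-4 + y³ - 9) - 21)*(2*y) = ((-13 + y³) - 21)*(2*y) = (-34 + y³)*(2*y) = 2*y*(-34 + y³))
p(37) - K(-50) = 31 - 2*(-50)*(-34 + (-50)³) = 31 - 2*(-50)*(-34 - 125000) = 31 - 2*(-50)*(-125034) = 31 - 1*12503400 = 31 - 12503400 = -12503369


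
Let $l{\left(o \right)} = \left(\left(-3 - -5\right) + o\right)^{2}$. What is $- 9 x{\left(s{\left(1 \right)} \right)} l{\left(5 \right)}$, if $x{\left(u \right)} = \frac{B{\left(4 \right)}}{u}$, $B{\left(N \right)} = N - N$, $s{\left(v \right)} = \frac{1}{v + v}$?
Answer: $0$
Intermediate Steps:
$s{\left(v \right)} = \frac{1}{2 v}$
$B{\left(N \right)} = 0$
$l{\left(o \right)} = \left(2 + o\right)^{2}$ ($l{\left(o \right)} = \left(\left(-3 + 5\right) + o\right)^{2} = \left(2 + o\right)^{2}$)
$x{\left(u \right)} = 0$ ($x{\left(u \right)} = \frac{0}{u} = 0$)
$- 9 x{\left(s{\left(1 \right)} \right)} l{\left(5 \right)} = \left(-9\right) 0 \left(2 + 5\right)^{2} = 0 \cdot 7^{2} = 0 \cdot 49 = 0$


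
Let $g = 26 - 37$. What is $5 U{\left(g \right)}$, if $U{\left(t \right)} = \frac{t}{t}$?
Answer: $5$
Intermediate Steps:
$g = -11$
$U{\left(t \right)} = 1$
$5 U{\left(g \right)} = 5 \cdot 1 = 5$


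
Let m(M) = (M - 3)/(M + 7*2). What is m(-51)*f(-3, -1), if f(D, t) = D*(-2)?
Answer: 324/37 ≈ 8.7568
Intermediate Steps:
f(D, t) = -2*D
m(M) = (-3 + M)/(14 + M) (m(M) = (-3 + M)/(M + 14) = (-3 + M)/(14 + M))
m(-51)*f(-3, -1) = ((-3 - 51)/(14 - 51))*(-2*(-3)) = (-54/(-37))*6 = -1/37*(-54)*6 = (54/37)*6 = 324/37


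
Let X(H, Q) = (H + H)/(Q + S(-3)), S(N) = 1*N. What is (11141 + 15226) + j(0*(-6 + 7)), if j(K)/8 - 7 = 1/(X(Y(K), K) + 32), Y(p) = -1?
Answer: 1294739/49 ≈ 26423.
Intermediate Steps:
S(N) = N
X(H, Q) = 2*H/(-3 + Q) (X(H, Q) = (H + H)/(Q - 3) = (2*H)/(-3 + Q) = 2*H/(-3 + Q))
j(K) = 56 + 8/(32 - 2/(-3 + K)) (j(K) = 56 + 8/(2*(-1)/(-3 + K) + 32) = 56 + 8/(-2/(-3 + K) + 32) = 56 + 8/(32 - 2/(-3 + K)))
(11141 + 15226) + j(0*(-6 + 7)) = (11141 + 15226) + 4*(-689 + 225*(0*(-6 + 7)))/(-49 + 16*(0*(-6 + 7))) = 26367 + 4*(-689 + 225*(0*1))/(-49 + 16*(0*1)) = 26367 + 4*(-689 + 225*0)/(-49 + 16*0) = 26367 + 4*(-689 + 0)/(-49 + 0) = 26367 + 4*(-689)/(-49) = 26367 + 4*(-1/49)*(-689) = 26367 + 2756/49 = 1294739/49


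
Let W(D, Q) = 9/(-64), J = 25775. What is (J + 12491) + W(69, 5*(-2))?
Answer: 2449015/64 ≈ 38266.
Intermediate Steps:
W(D, Q) = -9/64 (W(D, Q) = 9*(-1/64) = -9/64)
(J + 12491) + W(69, 5*(-2)) = (25775 + 12491) - 9/64 = 38266 - 9/64 = 2449015/64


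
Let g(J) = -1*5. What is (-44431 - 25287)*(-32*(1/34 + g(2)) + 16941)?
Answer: -20267092318/17 ≈ -1.1922e+9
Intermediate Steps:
g(J) = -5
(-44431 - 25287)*(-32*(1/34 + g(2)) + 16941) = (-44431 - 25287)*(-32*(1/34 - 5) + 16941) = -69718*(-32*(1/34 - 5) + 16941) = -69718*(-32*(-169/34) + 16941) = -69718*(2704/17 + 16941) = -69718*290701/17 = -20267092318/17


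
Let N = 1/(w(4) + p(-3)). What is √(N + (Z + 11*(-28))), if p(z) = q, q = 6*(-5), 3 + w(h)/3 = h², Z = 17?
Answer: I*√2618/3 ≈ 17.055*I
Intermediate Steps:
w(h) = -9 + 3*h²
q = -30
p(z) = -30
N = ⅑ (N = 1/((-9 + 3*4²) - 30) = 1/((-9 + 3*16) - 30) = 1/((-9 + 48) - 30) = 1/(39 - 30) = 1/9 = ⅑ ≈ 0.11111)
√(N + (Z + 11*(-28))) = √(⅑ + (17 + 11*(-28))) = √(⅑ + (17 - 308)) = √(⅑ - 291) = √(-2618/9) = I*√2618/3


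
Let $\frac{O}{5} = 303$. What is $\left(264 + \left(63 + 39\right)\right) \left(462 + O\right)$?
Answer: $723582$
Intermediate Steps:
$O = 1515$ ($O = 5 \cdot 303 = 1515$)
$\left(264 + \left(63 + 39\right)\right) \left(462 + O\right) = \left(264 + \left(63 + 39\right)\right) \left(462 + 1515\right) = \left(264 + 102\right) 1977 = 366 \cdot 1977 = 723582$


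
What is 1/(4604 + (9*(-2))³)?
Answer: -1/1228 ≈ -0.00081433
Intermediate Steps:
1/(4604 + (9*(-2))³) = 1/(4604 + (-18)³) = 1/(4604 - 5832) = 1/(-1228) = -1/1228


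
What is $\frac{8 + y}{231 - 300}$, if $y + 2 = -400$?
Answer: $\frac{394}{69} \approx 5.7101$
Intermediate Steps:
$y = -402$ ($y = -2 - 400 = -402$)
$\frac{8 + y}{231 - 300} = \frac{8 - 402}{231 - 300} = - \frac{394}{-69} = \left(-394\right) \left(- \frac{1}{69}\right) = \frac{394}{69}$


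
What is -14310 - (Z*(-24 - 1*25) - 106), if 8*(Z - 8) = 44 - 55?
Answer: -111035/8 ≈ -13879.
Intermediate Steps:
Z = 53/8 (Z = 8 + (44 - 55)/8 = 8 + (1/8)*(-11) = 8 - 11/8 = 53/8 ≈ 6.6250)
-14310 - (Z*(-24 - 1*25) - 106) = -14310 - (53*(-24 - 1*25)/8 - 106) = -14310 - (53*(-24 - 25)/8 - 106) = -14310 - ((53/8)*(-49) - 106) = -14310 - (-2597/8 - 106) = -14310 - 1*(-3445/8) = -14310 + 3445/8 = -111035/8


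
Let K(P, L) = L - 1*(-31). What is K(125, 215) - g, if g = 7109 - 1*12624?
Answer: 5761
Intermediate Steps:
g = -5515 (g = 7109 - 12624 = -5515)
K(P, L) = 31 + L (K(P, L) = L + 31 = 31 + L)
K(125, 215) - g = (31 + 215) - 1*(-5515) = 246 + 5515 = 5761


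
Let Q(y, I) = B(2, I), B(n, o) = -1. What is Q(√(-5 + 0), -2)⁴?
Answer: 1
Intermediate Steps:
Q(y, I) = -1
Q(√(-5 + 0), -2)⁴ = (-1)⁴ = 1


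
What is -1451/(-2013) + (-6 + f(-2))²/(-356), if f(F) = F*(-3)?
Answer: 1451/2013 ≈ 0.72081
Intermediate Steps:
f(F) = -3*F
-1451/(-2013) + (-6 + f(-2))²/(-356) = -1451/(-2013) + (-6 - 3*(-2))²/(-356) = -1451*(-1/2013) + (-6 + 6)²*(-1/356) = 1451/2013 + 0²*(-1/356) = 1451/2013 + 0*(-1/356) = 1451/2013 + 0 = 1451/2013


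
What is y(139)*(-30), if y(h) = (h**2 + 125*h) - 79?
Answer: -1098510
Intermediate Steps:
y(h) = -79 + h**2 + 125*h
y(139)*(-30) = (-79 + 139**2 + 125*139)*(-30) = (-79 + 19321 + 17375)*(-30) = 36617*(-30) = -1098510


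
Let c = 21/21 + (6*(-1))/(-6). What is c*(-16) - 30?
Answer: -62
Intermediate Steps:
c = 2 (c = 21*(1/21) - 6*(-⅙) = 1 + 1 = 2)
c*(-16) - 30 = 2*(-16) - 30 = -32 - 30 = -62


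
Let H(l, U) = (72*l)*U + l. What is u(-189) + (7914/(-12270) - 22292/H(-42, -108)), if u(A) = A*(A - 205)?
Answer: 4972752754691/66779475 ≈ 74465.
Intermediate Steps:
u(A) = A*(-205 + A)
H(l, U) = l + 72*U*l (H(l, U) = 72*U*l + l = l + 72*U*l)
u(-189) + (7914/(-12270) - 22292/H(-42, -108)) = -189*(-205 - 189) + (7914/(-12270) - 22292*(-1/(42*(1 + 72*(-108))))) = -189*(-394) + (7914*(-1/12270) - 22292*(-1/(42*(1 - 7776)))) = 74466 + (-1319/2045 - 22292/((-42*(-7775)))) = 74466 + (-1319/2045 - 22292/326550) = 74466 + (-1319/2045 - 22292*1/326550) = 74466 + (-1319/2045 - 11146/163275) = 74466 - 47630659/66779475 = 4972752754691/66779475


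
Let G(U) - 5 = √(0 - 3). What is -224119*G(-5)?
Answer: -1120595 - 224119*I*√3 ≈ -1.1206e+6 - 3.8819e+5*I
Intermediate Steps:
G(U) = 5 + I*√3 (G(U) = 5 + √(0 - 3) = 5 + √(-3) = 5 + I*√3)
-224119*G(-5) = -224119*(5 + I*√3) = -1120595 - 224119*I*√3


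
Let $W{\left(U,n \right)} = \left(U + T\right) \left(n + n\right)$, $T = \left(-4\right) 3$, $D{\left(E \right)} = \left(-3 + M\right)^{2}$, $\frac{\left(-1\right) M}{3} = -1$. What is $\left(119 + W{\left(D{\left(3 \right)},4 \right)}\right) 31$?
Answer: $713$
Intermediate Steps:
$M = 3$ ($M = \left(-3\right) \left(-1\right) = 3$)
$D{\left(E \right)} = 0$ ($D{\left(E \right)} = \left(-3 + 3\right)^{2} = 0^{2} = 0$)
$T = -12$
$W{\left(U,n \right)} = 2 n \left(-12 + U\right)$ ($W{\left(U,n \right)} = \left(U - 12\right) \left(n + n\right) = \left(-12 + U\right) 2 n = 2 n \left(-12 + U\right)$)
$\left(119 + W{\left(D{\left(3 \right)},4 \right)}\right) 31 = \left(119 + 2 \cdot 4 \left(-12 + 0\right)\right) 31 = \left(119 + 2 \cdot 4 \left(-12\right)\right) 31 = \left(119 - 96\right) 31 = 23 \cdot 31 = 713$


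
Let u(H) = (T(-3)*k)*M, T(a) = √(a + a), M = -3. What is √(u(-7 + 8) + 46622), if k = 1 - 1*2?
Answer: √(46622 + 3*I*√6) ≈ 215.92 + 0.017*I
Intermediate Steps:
k = -1 (k = 1 - 2 = -1)
T(a) = √2*√a (T(a) = √(2*a) = √2*√a)
u(H) = 3*I*√6 (u(H) = ((√2*√(-3))*(-1))*(-3) = ((√2*(I*√3))*(-1))*(-3) = ((I*√6)*(-1))*(-3) = -I*√6*(-3) = 3*I*√6)
√(u(-7 + 8) + 46622) = √(3*I*√6 + 46622) = √(46622 + 3*I*√6)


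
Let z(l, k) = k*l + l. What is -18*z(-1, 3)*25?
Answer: 1800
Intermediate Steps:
z(l, k) = l + k*l
-18*z(-1, 3)*25 = -(-18)*(1 + 3)*25 = -(-18)*4*25 = -18*(-4)*25 = 72*25 = 1800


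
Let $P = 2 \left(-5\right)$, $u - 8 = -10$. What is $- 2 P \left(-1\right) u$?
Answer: $40$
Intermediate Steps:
$u = -2$ ($u = 8 - 10 = -2$)
$P = -10$
$- 2 P \left(-1\right) u = \left(-2\right) \left(-10\right) \left(-1\right) \left(-2\right) = 20 \left(-1\right) \left(-2\right) = \left(-20\right) \left(-2\right) = 40$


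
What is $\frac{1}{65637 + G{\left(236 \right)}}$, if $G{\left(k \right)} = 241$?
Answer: $\frac{1}{65878} \approx 1.518 \cdot 10^{-5}$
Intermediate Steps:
$\frac{1}{65637 + G{\left(236 \right)}} = \frac{1}{65637 + 241} = \frac{1}{65878}$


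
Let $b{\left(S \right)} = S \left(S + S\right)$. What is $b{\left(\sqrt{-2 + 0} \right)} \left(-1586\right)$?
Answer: $6344$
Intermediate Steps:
$b{\left(S \right)} = 2 S^{2}$ ($b{\left(S \right)} = S 2 S = 2 S^{2}$)
$b{\left(\sqrt{-2 + 0} \right)} \left(-1586\right) = 2 \left(\sqrt{-2 + 0}\right)^{2} \left(-1586\right) = 2 \left(\sqrt{-2}\right)^{2} \left(-1586\right) = 2 \left(i \sqrt{2}\right)^{2} \left(-1586\right) = 2 \left(-2\right) \left(-1586\right) = \left(-4\right) \left(-1586\right) = 6344$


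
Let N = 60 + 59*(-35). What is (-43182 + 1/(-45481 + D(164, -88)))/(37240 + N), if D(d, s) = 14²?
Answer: -1955496871/1595616975 ≈ -1.2255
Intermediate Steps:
N = -2005 (N = 60 - 2065 = -2005)
D(d, s) = 196
(-43182 + 1/(-45481 + D(164, -88)))/(37240 + N) = (-43182 + 1/(-45481 + 196))/(37240 - 2005) = (-43182 + 1/(-45285))/35235 = (-43182 - 1/45285)*(1/35235) = -1955496871/45285*1/35235 = -1955496871/1595616975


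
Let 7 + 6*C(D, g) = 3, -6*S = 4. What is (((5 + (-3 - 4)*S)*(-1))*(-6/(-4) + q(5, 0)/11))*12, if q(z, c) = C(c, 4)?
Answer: -5510/33 ≈ -166.97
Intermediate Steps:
S = -2/3 (S = -1/6*4 = -2/3 ≈ -0.66667)
C(D, g) = -2/3 (C(D, g) = -7/6 + (1/6)*3 = -7/6 + 1/2 = -2/3)
q(z, c) = -2/3
(((5 + (-3 - 4)*S)*(-1))*(-6/(-4) + q(5, 0)/11))*12 = (((5 + (-3 - 4)*(-2/3))*(-1))*(-6/(-4) - 2/3/11))*12 = (((5 - 7*(-2/3))*(-1))*(-6*(-1/4) - 2/3*1/11))*12 = (((5 + 14/3)*(-1))*(3/2 - 2/33))*12 = (((29/3)*(-1))*(95/66))*12 = -29/3*95/66*12 = -2755/198*12 = -5510/33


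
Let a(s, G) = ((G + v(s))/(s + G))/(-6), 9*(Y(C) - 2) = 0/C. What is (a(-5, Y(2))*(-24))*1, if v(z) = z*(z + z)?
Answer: -208/3 ≈ -69.333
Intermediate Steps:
v(z) = 2*z² (v(z) = z*(2*z) = 2*z²)
Y(C) = 2 (Y(C) = 2 + (0/C)/9 = 2 + (⅑)*0 = 2 + 0 = 2)
a(s, G) = -(G + 2*s²)/(6*(G + s)) (a(s, G) = ((G + 2*s²)/(s + G))/(-6) = ((G + 2*s²)/(G + s))*(-⅙) = -(G + 2*s²)/(6*(G + s)))
(a(-5, Y(2))*(-24))*1 = (((-⅓*(-5)² - ⅙*2)/(2 - 5))*(-24))*1 = (((-⅓*25 - ⅓)/(-3))*(-24))*1 = (-(-25/3 - ⅓)/3*(-24))*1 = (-⅓*(-26/3)*(-24))*1 = ((26/9)*(-24))*1 = -208/3*1 = -208/3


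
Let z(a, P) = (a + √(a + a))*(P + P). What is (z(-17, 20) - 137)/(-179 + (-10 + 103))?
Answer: 19/2 - 20*I*√34/43 ≈ 9.5 - 2.7121*I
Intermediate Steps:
z(a, P) = 2*P*(a + √2*√a) (z(a, P) = (a + √(2*a))*(2*P) = (a + √2*√a)*(2*P) = 2*P*(a + √2*√a))
(z(-17, 20) - 137)/(-179 + (-10 + 103)) = (2*20*(-17 + √2*√(-17)) - 137)/(-179 + (-10 + 103)) = (2*20*(-17 + √2*(I*√17)) - 137)/(-179 + 93) = (2*20*(-17 + I*√34) - 137)/(-86) = ((-680 + 40*I*√34) - 137)*(-1/86) = (-817 + 40*I*√34)*(-1/86) = 19/2 - 20*I*√34/43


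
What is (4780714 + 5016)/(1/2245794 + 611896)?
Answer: 2149552743924/274838473085 ≈ 7.8212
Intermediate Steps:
(4780714 + 5016)/(1/2245794 + 611896) = 4785730/(1/2245794 + 611896) = 4785730/(1374192365425/2245794) = 4785730*(2245794/1374192365425) = 2149552743924/274838473085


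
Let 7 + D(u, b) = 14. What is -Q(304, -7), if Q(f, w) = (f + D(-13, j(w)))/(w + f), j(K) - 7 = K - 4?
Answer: -311/297 ≈ -1.0471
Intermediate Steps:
j(K) = 3 + K (j(K) = 7 + (K - 4) = 7 + (-4 + K) = 3 + K)
D(u, b) = 7 (D(u, b) = -7 + 14 = 7)
Q(f, w) = (7 + f)/(f + w) (Q(f, w) = (f + 7)/(w + f) = (7 + f)/(f + w))
-Q(304, -7) = -(7 + 304)/(304 - 7) = -311/297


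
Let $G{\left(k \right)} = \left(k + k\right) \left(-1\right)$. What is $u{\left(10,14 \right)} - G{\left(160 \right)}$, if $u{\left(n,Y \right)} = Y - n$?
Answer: $324$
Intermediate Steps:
$G{\left(k \right)} = - 2 k$ ($G{\left(k \right)} = 2 k \left(-1\right) = - 2 k$)
$u{\left(10,14 \right)} - G{\left(160 \right)} = \left(14 - 10\right) - \left(-2\right) 160 = \left(14 - 10\right) - -320 = 4 + 320 = 324$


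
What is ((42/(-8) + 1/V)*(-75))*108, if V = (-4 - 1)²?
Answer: 42201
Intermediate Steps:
V = 25 (V = (-5)² = 25)
((42/(-8) + 1/V)*(-75))*108 = ((42/(-8) + 1/25)*(-75))*108 = ((42*(-⅛) + 1*(1/25))*(-75))*108 = ((-21/4 + 1/25)*(-75))*108 = -521/100*(-75)*108 = (1563/4)*108 = 42201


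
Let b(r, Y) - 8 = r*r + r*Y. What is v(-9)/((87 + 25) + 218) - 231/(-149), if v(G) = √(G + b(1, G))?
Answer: 231/149 + I/110 ≈ 1.5503 + 0.0090909*I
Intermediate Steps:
b(r, Y) = 8 + r² + Y*r (b(r, Y) = 8 + (r*r + r*Y) = 8 + (r² + Y*r) = 8 + r² + Y*r)
v(G) = √(9 + 2*G) (v(G) = √(G + (8 + 1² + G*1)) = √(G + (8 + 1 + G)) = √(G + (9 + G)) = √(9 + 2*G))
v(-9)/((87 + 25) + 218) - 231/(-149) = √(9 + 2*(-9))/((87 + 25) + 218) - 231/(-149) = √(9 - 18)/(112 + 218) - 231*(-1/149) = √(-9)/330 + 231/149 = (3*I)*(1/330) + 231/149 = I/110 + 231/149 = 231/149 + I/110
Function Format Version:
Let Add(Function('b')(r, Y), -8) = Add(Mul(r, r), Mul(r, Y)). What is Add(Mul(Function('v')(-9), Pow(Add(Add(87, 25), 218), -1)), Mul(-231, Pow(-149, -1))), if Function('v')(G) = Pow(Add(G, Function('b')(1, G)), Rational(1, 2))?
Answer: Add(Rational(231, 149), Mul(Rational(1, 110), I)) ≈ Add(1.5503, Mul(0.0090909, I))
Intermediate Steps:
Function('b')(r, Y) = Add(8, Pow(r, 2), Mul(Y, r)) (Function('b')(r, Y) = Add(8, Add(Mul(r, r), Mul(r, Y))) = Add(8, Add(Pow(r, 2), Mul(Y, r))) = Add(8, Pow(r, 2), Mul(Y, r)))
Function('v')(G) = Pow(Add(9, Mul(2, G)), Rational(1, 2)) (Function('v')(G) = Pow(Add(G, Add(8, Pow(1, 2), Mul(G, 1))), Rational(1, 2)) = Pow(Add(G, Add(8, 1, G)), Rational(1, 2)) = Pow(Add(G, Add(9, G)), Rational(1, 2)) = Pow(Add(9, Mul(2, G)), Rational(1, 2)))
Add(Mul(Function('v')(-9), Pow(Add(Add(87, 25), 218), -1)), Mul(-231, Pow(-149, -1))) = Add(Mul(Pow(Add(9, Mul(2, -9)), Rational(1, 2)), Pow(Add(Add(87, 25), 218), -1)), Mul(-231, Pow(-149, -1))) = Add(Mul(Pow(Add(9, -18), Rational(1, 2)), Pow(Add(112, 218), -1)), Mul(-231, Rational(-1, 149))) = Add(Mul(Pow(-9, Rational(1, 2)), Pow(330, -1)), Rational(231, 149)) = Add(Mul(Mul(3, I), Rational(1, 330)), Rational(231, 149)) = Add(Mul(Rational(1, 110), I), Rational(231, 149)) = Add(Rational(231, 149), Mul(Rational(1, 110), I))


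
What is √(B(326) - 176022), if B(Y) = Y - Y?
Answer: 3*I*√19558 ≈ 419.55*I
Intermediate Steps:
B(Y) = 0
√(B(326) - 176022) = √(0 - 176022) = √(-176022) = 3*I*√19558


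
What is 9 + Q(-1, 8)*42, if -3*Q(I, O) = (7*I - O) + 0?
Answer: 219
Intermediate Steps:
Q(I, O) = -7*I/3 + O/3 (Q(I, O) = -((7*I - O) + 0)/3 = -((-O + 7*I) + 0)/3 = -(-O + 7*I)/3 = -7*I/3 + O/3)
9 + Q(-1, 8)*42 = 9 + (-7/3*(-1) + (⅓)*8)*42 = 9 + (7/3 + 8/3)*42 = 9 + 5*42 = 9 + 210 = 219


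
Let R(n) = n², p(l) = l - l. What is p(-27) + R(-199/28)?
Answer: 39601/784 ≈ 50.511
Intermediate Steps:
p(l) = 0
p(-27) + R(-199/28) = 0 + (-199/28)² = 0 + 39601/784 = 39601/784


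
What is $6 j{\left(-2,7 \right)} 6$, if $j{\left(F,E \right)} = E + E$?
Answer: $504$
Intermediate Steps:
$j{\left(F,E \right)} = 2 E$
$6 j{\left(-2,7 \right)} 6 = 6 \cdot 2 \cdot 7 \cdot 6 = 6 \cdot 14 \cdot 6 = 84 \cdot 6 = 504$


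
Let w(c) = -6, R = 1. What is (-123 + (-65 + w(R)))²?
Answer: 37636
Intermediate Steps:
(-123 + (-65 + w(R)))² = (-123 + (-65 - 6))² = (-123 - 71)² = (-194)² = 37636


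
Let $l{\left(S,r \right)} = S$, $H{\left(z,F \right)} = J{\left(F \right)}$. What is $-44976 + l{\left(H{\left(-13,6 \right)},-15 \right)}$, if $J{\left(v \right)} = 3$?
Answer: $-44973$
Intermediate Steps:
$H{\left(z,F \right)} = 3$
$-44976 + l{\left(H{\left(-13,6 \right)},-15 \right)} = -44976 + 3 = -44973$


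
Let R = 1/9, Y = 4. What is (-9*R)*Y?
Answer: -4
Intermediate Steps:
R = ⅑ ≈ 0.11111
(-9*R)*Y = -9*⅑*4 = -1*4 = -4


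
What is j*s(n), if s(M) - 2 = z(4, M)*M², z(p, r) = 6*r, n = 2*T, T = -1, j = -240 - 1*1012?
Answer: 57592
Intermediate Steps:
j = -1252 (j = -240 - 1012 = -1252)
n = -2 (n = 2*(-1) = -2)
s(M) = 2 + 6*M³ (s(M) = 2 + (6*M)*M² = 2 + 6*M³)
j*s(n) = -1252*(2 + 6*(-2)³) = -1252*(2 + 6*(-8)) = -1252*(2 - 48) = -1252*(-46) = 57592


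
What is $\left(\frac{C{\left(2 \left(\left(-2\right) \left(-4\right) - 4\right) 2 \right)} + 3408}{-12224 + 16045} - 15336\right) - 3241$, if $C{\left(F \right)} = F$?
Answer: $- \frac{70979293}{3821} \approx -18576.0$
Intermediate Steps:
$\left(\frac{C{\left(2 \left(\left(-2\right) \left(-4\right) - 4\right) 2 \right)} + 3408}{-12224 + 16045} - 15336\right) - 3241 = \left(\frac{2 \left(\left(-2\right) \left(-4\right) - 4\right) 2 + 3408}{-12224 + 16045} - 15336\right) - 3241 = \left(\frac{2 \left(8 - 4\right) 2 + 3408}{3821} - 15336\right) - 3241 = \left(\left(2 \cdot 4 \cdot 2 + 3408\right) \frac{1}{3821} - 15336\right) - 3241 = \left(\left(8 \cdot 2 + 3408\right) \frac{1}{3821} - 15336\right) - 3241 = \left(\left(16 + 3408\right) \frac{1}{3821} - 15336\right) - 3241 = \left(3424 \cdot \frac{1}{3821} - 15336\right) - 3241 = \left(\frac{3424}{3821} - 15336\right) - 3241 = - \frac{58595432}{3821} - 3241 = - \frac{70979293}{3821}$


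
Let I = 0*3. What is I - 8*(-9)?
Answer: 72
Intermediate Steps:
I = 0
I - 8*(-9) = 0 - 8*(-9) = 0 + 72 = 72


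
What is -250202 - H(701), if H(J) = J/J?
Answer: -250203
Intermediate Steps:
H(J) = 1
-250202 - H(701) = -250202 - 1*1 = -250202 - 1 = -250203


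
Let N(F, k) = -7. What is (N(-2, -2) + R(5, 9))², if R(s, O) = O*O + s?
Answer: 6241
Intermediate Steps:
R(s, O) = s + O² (R(s, O) = O² + s = s + O²)
(N(-2, -2) + R(5, 9))² = (-7 + (5 + 9²))² = (-7 + (5 + 81))² = (-7 + 86)² = 79² = 6241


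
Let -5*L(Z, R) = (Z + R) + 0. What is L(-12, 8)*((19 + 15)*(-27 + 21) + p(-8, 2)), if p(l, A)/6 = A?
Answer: -768/5 ≈ -153.60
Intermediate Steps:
p(l, A) = 6*A
L(Z, R) = -R/5 - Z/5 (L(Z, R) = -((Z + R) + 0)/5 = -((R + Z) + 0)/5 = -(R + Z)/5 = -R/5 - Z/5)
L(-12, 8)*((19 + 15)*(-27 + 21) + p(-8, 2)) = (-⅕*8 - ⅕*(-12))*((19 + 15)*(-27 + 21) + 6*2) = (-8/5 + 12/5)*(34*(-6) + 12) = 4*(-204 + 12)/5 = (⅘)*(-192) = -768/5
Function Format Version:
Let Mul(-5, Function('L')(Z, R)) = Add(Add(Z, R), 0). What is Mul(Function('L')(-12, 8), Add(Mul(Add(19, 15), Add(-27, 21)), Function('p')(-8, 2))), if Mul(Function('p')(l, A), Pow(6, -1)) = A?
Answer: Rational(-768, 5) ≈ -153.60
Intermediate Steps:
Function('p')(l, A) = Mul(6, A)
Function('L')(Z, R) = Add(Mul(Rational(-1, 5), R), Mul(Rational(-1, 5), Z)) (Function('L')(Z, R) = Mul(Rational(-1, 5), Add(Add(Z, R), 0)) = Mul(Rational(-1, 5), Add(Add(R, Z), 0)) = Mul(Rational(-1, 5), Add(R, Z)) = Add(Mul(Rational(-1, 5), R), Mul(Rational(-1, 5), Z)))
Mul(Function('L')(-12, 8), Add(Mul(Add(19, 15), Add(-27, 21)), Function('p')(-8, 2))) = Mul(Add(Mul(Rational(-1, 5), 8), Mul(Rational(-1, 5), -12)), Add(Mul(Add(19, 15), Add(-27, 21)), Mul(6, 2))) = Mul(Add(Rational(-8, 5), Rational(12, 5)), Add(Mul(34, -6), 12)) = Mul(Rational(4, 5), Add(-204, 12)) = Mul(Rational(4, 5), -192) = Rational(-768, 5)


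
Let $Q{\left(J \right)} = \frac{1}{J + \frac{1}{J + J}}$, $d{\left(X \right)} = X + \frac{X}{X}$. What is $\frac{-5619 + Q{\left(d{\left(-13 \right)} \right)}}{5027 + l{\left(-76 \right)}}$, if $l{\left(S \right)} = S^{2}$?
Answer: $- \frac{541305}{1040689} \approx -0.52014$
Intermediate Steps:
$d{\left(X \right)} = 1 + X$ ($d{\left(X \right)} = X + 1 = 1 + X$)
$Q{\left(J \right)} = \frac{1}{J + \frac{1}{2 J}}$
$\frac{-5619 + Q{\left(d{\left(-13 \right)} \right)}}{5027 + l{\left(-76 \right)}} = \frac{-5619 + \frac{2 \left(1 - 13\right)}{1 + 2 \left(1 - 13\right)^{2}}}{5027 + \left(-76\right)^{2}} = \frac{-5619 + 2 \left(-12\right) \frac{1}{1 + 2 \left(-12\right)^{2}}}{5027 + 5776} = \frac{-5619 + 2 \left(-12\right) \frac{1}{1 + 2 \cdot 144}}{10803} = \left(-5619 + 2 \left(-12\right) \frac{1}{1 + 288}\right) \frac{1}{10803} = \left(-5619 + 2 \left(-12\right) \frac{1}{289}\right) \frac{1}{10803} = \left(-5619 - \frac{24}{289}\right) \frac{1}{10803} = \left(- \frac{1623915}{289}\right) \frac{1}{10803} = - \frac{541305}{1040689}$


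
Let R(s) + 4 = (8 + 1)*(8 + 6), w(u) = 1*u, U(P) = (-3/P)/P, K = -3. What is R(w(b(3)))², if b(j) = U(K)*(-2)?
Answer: 14884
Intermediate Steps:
U(P) = -3/P²
b(j) = ⅔ (b(j) = -3/(-3)²*(-2) = -3*⅑*(-2) = -⅓*(-2) = ⅔)
w(u) = u
R(s) = 122 (R(s) = -4 + (8 + 1)*(8 + 6) = -4 + 9*14 = -4 + 126 = 122)
R(w(b(3)))² = 122² = 14884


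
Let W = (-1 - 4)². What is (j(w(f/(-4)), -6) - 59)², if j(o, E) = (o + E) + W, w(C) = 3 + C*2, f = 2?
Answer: 1444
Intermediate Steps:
W = 25 (W = (-5)² = 25)
w(C) = 3 + 2*C
j(o, E) = 25 + E + o (j(o, E) = (o + E) + 25 = (E + o) + 25 = 25 + E + o)
(j(w(f/(-4)), -6) - 59)² = ((25 - 6 + (3 + 2*(2/(-4)))) - 59)² = ((25 - 6 + (3 + 2*(2*(-¼)))) - 59)² = ((25 - 6 + (3 + 2*(-½))) - 59)² = ((25 - 6 + (3 - 1)) - 59)² = ((25 - 6 + 2) - 59)² = (21 - 59)² = (-38)² = 1444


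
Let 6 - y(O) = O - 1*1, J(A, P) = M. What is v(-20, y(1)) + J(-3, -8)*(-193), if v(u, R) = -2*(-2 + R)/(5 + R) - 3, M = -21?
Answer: 44542/11 ≈ 4049.3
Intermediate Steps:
J(A, P) = -21
y(O) = 7 - O (y(O) = 6 - (O - 1*1) = 6 - (O - 1) = 6 - (-1 + O) = 6 + (1 - O) = 7 - O)
v(u, R) = -3 - 2*(-2 + R)/(5 + R) (v(u, R) = -2*(-2 + R)/(5 + R) - 3 = -3 - 2*(-2 + R)/(5 + R))
v(-20, y(1)) + J(-3, -8)*(-193) = (-11 - 5*(7 - 1*1))/(5 + (7 - 1*1)) - 21*(-193) = (-11 - 5*(7 - 1))/(5 + (7 - 1)) + 4053 = (-11 - 5*6)/(5 + 6) + 4053 = (-11 - 30)/11 + 4053 = (1/11)*(-41) + 4053 = -41/11 + 4053 = 44542/11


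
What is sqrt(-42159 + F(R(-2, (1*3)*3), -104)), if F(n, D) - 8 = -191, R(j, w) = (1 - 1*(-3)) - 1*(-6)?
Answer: I*sqrt(42342) ≈ 205.77*I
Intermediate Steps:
R(j, w) = 10 (R(j, w) = (1 + 3) + 6 = 4 + 6 = 10)
F(n, D) = -183 (F(n, D) = 8 - 191 = -183)
sqrt(-42159 + F(R(-2, (1*3)*3), -104)) = sqrt(-42159 - 183) = sqrt(-42342) = I*sqrt(42342)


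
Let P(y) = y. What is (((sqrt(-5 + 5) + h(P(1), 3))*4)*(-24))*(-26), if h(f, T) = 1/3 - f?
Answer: -1664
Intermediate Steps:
h(f, T) = 1/3 - f
(((sqrt(-5 + 5) + h(P(1), 3))*4)*(-24))*(-26) = (((sqrt(-5 + 5) + (1/3 - 1*1))*4)*(-24))*(-26) = (((sqrt(0) + (1/3 - 1))*4)*(-24))*(-26) = (((0 - 2/3)*4)*(-24))*(-26) = (-2/3*4*(-24))*(-26) = -8/3*(-24)*(-26) = 64*(-26) = -1664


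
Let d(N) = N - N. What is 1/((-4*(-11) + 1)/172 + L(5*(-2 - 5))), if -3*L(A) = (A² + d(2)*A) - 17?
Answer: -516/207641 ≈ -0.0024851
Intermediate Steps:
d(N) = 0
L(A) = 17/3 - A²/3 (L(A) = -((A² + 0*A) - 17)/3 = -((A² + 0) - 17)/3 = -(A² - 17)/3 = -(-17 + A²)/3 = 17/3 - A²/3)
1/((-4*(-11) + 1)/172 + L(5*(-2 - 5))) = 1/((-4*(-11) + 1)/172 + (17/3 - 25*(-2 - 5)²/3)) = 1/((44 + 1)*(1/172) + (17/3 - (5*(-7))²/3)) = 1/(45*(1/172) + (17/3 - ⅓*(-35)²)) = 1/(45/172 + (17/3 - ⅓*1225)) = 1/(45/172 + (17/3 - 1225/3)) = 1/(45/172 - 1208/3) = 1/(-207641/516) = -516/207641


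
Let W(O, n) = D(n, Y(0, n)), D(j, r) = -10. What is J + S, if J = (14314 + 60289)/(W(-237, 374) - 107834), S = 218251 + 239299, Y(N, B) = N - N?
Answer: 49343947597/107844 ≈ 4.5755e+5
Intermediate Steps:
Y(N, B) = 0
W(O, n) = -10
S = 457550
J = -74603/107844 (J = (14314 + 60289)/(-10 - 107834) = 74603/(-107844) = 74603*(-1/107844) = -74603/107844 ≈ -0.69177)
J + S = -74603/107844 + 457550 = 49343947597/107844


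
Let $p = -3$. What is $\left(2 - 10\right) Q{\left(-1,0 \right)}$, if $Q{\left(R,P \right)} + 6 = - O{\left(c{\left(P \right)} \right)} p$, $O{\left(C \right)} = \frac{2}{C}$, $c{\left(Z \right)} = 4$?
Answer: $36$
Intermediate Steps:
$Q{\left(R,P \right)} = - \frac{9}{2}$ ($Q{\left(R,P \right)} = -6 + - \frac{2}{4} \left(-3\right) = -6 + \left(-1\right) \frac{1}{2} \left(-3\right) = -6 - - \frac{3}{2} = -6 + \frac{3}{2} = - \frac{9}{2}$)
$\left(2 - 10\right) Q{\left(-1,0 \right)} = \left(2 - 10\right) \left(- \frac{9}{2}\right) = \left(-8\right) \left(- \frac{9}{2}\right) = 36$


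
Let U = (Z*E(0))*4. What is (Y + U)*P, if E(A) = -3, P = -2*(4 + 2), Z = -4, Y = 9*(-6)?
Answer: 72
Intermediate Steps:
Y = -54
P = -12 (P = -2*6 = -12)
U = 48 (U = -4*(-3)*4 = 12*4 = 48)
(Y + U)*P = (-54 + 48)*(-12) = -6*(-12) = 72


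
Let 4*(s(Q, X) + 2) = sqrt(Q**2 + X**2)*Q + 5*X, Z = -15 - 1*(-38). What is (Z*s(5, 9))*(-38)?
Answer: -16169/2 - 2185*sqrt(106)/2 ≈ -19332.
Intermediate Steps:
Z = 23 (Z = -15 + 38 = 23)
s(Q, X) = -2 + 5*X/4 + Q*sqrt(Q**2 + X**2)/4 (s(Q, X) = -2 + (sqrt(Q**2 + X**2)*Q + 5*X)/4 = -2 + (Q*sqrt(Q**2 + X**2) + 5*X)/4 = -2 + (5*X + Q*sqrt(Q**2 + X**2))/4 = -2 + (5*X/4 + Q*sqrt(Q**2 + X**2)/4) = -2 + 5*X/4 + Q*sqrt(Q**2 + X**2)/4)
(Z*s(5, 9))*(-38) = (23*(-2 + (5/4)*9 + (1/4)*5*sqrt(5**2 + 9**2)))*(-38) = (23*(-2 + 45/4 + (1/4)*5*sqrt(25 + 81)))*(-38) = (23*(-2 + 45/4 + (1/4)*5*sqrt(106)))*(-38) = (23*(-2 + 45/4 + 5*sqrt(106)/4))*(-38) = (23*(37/4 + 5*sqrt(106)/4))*(-38) = (851/4 + 115*sqrt(106)/4)*(-38) = -16169/2 - 2185*sqrt(106)/2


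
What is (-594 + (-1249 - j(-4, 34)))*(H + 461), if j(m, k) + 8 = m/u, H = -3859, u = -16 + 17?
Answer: 6221738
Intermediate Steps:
u = 1
j(m, k) = -8 + m (j(m, k) = -8 + m/1 = -8 + m*1 = -8 + m)
(-594 + (-1249 - j(-4, 34)))*(H + 461) = (-594 + (-1249 - (-8 - 4)))*(-3859 + 461) = (-594 + (-1249 - 1*(-12)))*(-3398) = (-594 + (-1249 + 12))*(-3398) = (-594 - 1237)*(-3398) = -1831*(-3398) = 6221738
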